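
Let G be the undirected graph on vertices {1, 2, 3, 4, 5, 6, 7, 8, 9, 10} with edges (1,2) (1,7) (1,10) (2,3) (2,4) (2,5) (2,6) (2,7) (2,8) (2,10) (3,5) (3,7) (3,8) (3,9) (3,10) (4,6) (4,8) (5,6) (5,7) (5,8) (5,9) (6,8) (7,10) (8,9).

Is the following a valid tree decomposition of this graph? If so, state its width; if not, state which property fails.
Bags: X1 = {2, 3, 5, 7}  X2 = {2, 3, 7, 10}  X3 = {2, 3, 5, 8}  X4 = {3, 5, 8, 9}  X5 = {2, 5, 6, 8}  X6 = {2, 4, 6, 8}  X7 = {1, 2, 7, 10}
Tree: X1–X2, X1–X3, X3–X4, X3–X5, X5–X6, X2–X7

Yes; width 3.

Checking the three conditions: (i) the bags cover all of {1, 2, 3, 4, 5, 6, 7, 8, 9, 10}; (ii) for each edge, some bag contains both endpoints; (iii) the bags containing any fixed vertex form a subtree. All hold, so the decomposition is valid with width 4 − 1 = 3.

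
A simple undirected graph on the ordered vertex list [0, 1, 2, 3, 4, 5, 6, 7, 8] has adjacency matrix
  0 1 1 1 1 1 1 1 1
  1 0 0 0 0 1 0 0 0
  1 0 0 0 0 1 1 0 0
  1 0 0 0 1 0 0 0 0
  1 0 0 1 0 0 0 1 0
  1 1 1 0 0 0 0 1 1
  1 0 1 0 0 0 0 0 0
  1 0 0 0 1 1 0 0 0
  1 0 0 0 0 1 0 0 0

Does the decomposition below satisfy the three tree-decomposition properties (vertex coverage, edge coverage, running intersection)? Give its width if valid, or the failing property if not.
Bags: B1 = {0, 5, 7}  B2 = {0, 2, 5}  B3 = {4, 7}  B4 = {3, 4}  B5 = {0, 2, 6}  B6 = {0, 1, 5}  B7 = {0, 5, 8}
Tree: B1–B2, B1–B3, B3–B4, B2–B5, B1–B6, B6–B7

A tree decomposition must satisfy three properties: every vertex lies in some bag; for every edge, both endpoints lie together in some bag; and for every vertex, the bags containing it form a connected subtree. Here edge (0,4) lies in no bag, so the decomposition is invalid.

No — edge (0,4) lies in no bag.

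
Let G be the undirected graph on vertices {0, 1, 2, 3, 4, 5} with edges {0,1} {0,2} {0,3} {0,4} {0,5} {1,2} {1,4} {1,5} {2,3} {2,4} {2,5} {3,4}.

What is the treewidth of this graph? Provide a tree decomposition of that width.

Every bag has size at most 4, so the width is 4 − 1 = 3 and tw(G) ≤ 3. For the lower bound, the 4 vertices {0, 1, 2, 4} are pairwise adjacent, and any tree decomposition puts a clique entirely inside one bag — forcing width ≥ 3. Combining the bounds, tw(G) = 3.

Treewidth 3.
One optimal decomposition is:
Bags: B1 = {0, 1, 2, 4}  B2 = {0, 2, 3, 4}  B3 = {0, 1, 2, 5}
Tree: B1–B2, B1–B3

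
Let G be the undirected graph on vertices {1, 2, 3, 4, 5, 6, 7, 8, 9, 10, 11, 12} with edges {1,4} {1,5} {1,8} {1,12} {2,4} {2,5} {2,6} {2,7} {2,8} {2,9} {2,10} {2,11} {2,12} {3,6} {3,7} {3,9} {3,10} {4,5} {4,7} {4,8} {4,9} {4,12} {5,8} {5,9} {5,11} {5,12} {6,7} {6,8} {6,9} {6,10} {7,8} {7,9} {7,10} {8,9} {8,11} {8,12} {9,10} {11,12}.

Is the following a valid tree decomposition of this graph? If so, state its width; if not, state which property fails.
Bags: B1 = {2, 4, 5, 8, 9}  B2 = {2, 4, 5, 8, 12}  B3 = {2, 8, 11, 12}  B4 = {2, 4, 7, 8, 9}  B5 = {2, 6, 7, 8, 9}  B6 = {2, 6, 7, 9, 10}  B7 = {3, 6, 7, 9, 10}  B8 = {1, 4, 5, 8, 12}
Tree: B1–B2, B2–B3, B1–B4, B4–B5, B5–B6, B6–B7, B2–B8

A tree decomposition must satisfy three properties: every vertex lies in some bag; for every edge, both endpoints lie together in some bag; and for every vertex, the bags containing it form a connected subtree. Here edge (5,11) lies in no bag, so the decomposition is invalid.

No — edge (5,11) lies in no bag.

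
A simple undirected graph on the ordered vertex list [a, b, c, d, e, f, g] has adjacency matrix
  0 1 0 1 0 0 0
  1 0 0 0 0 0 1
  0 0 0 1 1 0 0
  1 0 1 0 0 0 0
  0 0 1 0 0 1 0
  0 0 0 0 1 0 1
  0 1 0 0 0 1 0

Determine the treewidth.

A width-2 tree decomposition is:
Bags: B1 = {b, f, g}  B2 = {b, e, f}  B3 = {b, c, e}  B4 = {b, c, d}  B5 = {a, b, d}
Tree: B1–B2, B2–B3, B3–B4, B4–B5
Each bag holds 3 vertices, so the decomposition has width 2, which upper-bounds the treewidth. For the lower bound, G contains the cycle b–g–f–e–c–d–a–b, so G is not a forest; only forests have treewidth ≤ 1, hence tw(G) ≥ 2. Therefore the treewidth is 2.

2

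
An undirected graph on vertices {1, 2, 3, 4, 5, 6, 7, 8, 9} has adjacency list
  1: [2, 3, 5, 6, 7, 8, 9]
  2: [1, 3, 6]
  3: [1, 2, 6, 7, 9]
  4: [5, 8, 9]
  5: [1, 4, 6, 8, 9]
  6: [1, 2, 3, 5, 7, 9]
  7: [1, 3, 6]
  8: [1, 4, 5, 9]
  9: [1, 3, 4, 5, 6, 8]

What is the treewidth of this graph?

3

A width-3 tree decomposition is:
Bags: B1 = {1, 3, 6, 9}  B2 = {1, 5, 6, 9}  B3 = {1, 5, 8, 9}  B4 = {1, 3, 6, 7}  B5 = {1, 2, 3, 6}  B6 = {4, 5, 8, 9}
Tree: B1–B2, B2–B3, B1–B4, B1–B5, B3–B6
Each bag holds 4 vertices, so the decomposition has width 3, which upper-bounds the treewidth. For the lower bound, the 4 vertices {1, 5, 8, 9} are pairwise adjacent, and any tree decomposition puts a clique entirely inside one bag — forcing width ≥ 3. Combining the bounds, tw(G) = 3.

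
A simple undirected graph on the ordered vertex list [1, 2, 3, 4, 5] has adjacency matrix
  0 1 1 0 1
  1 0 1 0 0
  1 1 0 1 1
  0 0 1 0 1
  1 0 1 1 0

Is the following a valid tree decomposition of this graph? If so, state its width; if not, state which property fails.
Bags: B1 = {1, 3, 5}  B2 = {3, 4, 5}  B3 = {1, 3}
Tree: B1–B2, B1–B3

A tree decomposition must satisfy three properties: every vertex lies in some bag; for every edge, both endpoints lie together in some bag; and for every vertex, the bags containing it form a connected subtree. Here vertex 2 appears in no bag, so the decomposition is invalid.

No — vertex 2 appears in no bag.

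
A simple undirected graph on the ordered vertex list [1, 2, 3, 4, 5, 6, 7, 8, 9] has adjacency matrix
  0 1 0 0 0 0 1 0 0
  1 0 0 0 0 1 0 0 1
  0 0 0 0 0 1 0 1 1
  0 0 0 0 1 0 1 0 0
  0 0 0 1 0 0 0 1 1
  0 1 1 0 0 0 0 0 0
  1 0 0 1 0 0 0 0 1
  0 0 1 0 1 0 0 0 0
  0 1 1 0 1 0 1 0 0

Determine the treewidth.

3

A width-3 tree decomposition is:
Bags: B1 = {3, 4, 5, 8}  B2 = {3, 4, 5, 9}  B3 = {3, 4, 7, 9}  B4 = {3, 6, 7, 9}  B5 = {2, 6, 7, 9}  B6 = {1, 2, 6, 7}
Tree: B1–B2, B2–B3, B3–B4, B4–B5, B5–B6
Each bag holds 4 vertices, so the decomposition has width 3, which upper-bounds the treewidth. For the lower bound: the 4 vertex sets {4,5,8}, {3}, {9}, {1,2,6,7} are disjoint, each induces a connected subgraph, and every pair is joined by at least one edge of G. Contracting each set to a single vertex therefore yields K_{4} as a minor, and since treewidth is minor-monotone, tw(G) ≥ tw(K_{4}) = 3. Therefore the treewidth is 3.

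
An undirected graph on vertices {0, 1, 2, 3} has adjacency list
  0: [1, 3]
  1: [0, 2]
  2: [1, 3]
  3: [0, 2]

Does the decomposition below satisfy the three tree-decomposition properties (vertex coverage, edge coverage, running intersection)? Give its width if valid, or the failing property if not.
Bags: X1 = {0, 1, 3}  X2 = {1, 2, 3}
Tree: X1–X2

Every vertex of G appears in some bag (union = {0, 1, 2, 3}); every edge is covered by a bag; and for each vertex v the set of bags containing v is connected in the bag tree. The decomposition is therefore valid. The largest bag has 3 vertices, so the width is 2.

Yes; width 2.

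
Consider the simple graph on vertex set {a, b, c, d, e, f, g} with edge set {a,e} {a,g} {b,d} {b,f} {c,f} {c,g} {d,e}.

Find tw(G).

2

A width-2 tree decomposition is:
Bags: B1 = {b, d, e}  B2 = {a, b, e}  B3 = {a, b, g}  B4 = {b, c, g}  B5 = {b, c, f}
Tree: B1–B2, B2–B3, B3–B4, B4–B5
The largest bag has 3 vertices, giving width 2; this decomposition certifies tw(G) ≤ 2. For the lower bound, G contains the cycle b–d–e–a–g–c–f–b, so G is not a forest; only forests have treewidth ≤ 1, hence tw(G) ≥ 2. Hence tw(G) = 2 exactly.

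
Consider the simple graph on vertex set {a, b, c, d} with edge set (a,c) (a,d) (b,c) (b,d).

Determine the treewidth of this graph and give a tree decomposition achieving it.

Treewidth 2.
One optimal decomposition is:
Bags: B1 = {a, b, d}  B2 = {a, b, c}
Tree: B1–B2

Each bag holds 3 vertices, so the decomposition has width 2, which upper-bounds the treewidth. For the lower bound, G contains the cycle a–d–b–c–a, so G is not a forest; only forests have treewidth ≤ 1, hence tw(G) ≥ 2. Therefore the treewidth is 2.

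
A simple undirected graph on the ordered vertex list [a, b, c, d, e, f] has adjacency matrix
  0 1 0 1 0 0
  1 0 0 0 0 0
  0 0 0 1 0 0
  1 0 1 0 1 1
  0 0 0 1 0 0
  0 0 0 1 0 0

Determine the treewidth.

A width-1 tree decomposition is:
Bags: B1 = {a, b}  B2 = {a, d}  B3 = {d, f}  B4 = {d, e}  B5 = {c, d}
Tree: B1–B2, B2–B3, B3–B4, B3–B5
Every bag has size at most 2, so the width is 2 − 1 = 1 and tw(G) ≤ 1. Since G has at least one edge (e.g. b–a), it is not an edgeless graph, so tw(G) ≥ 1. Hence tw(G) = 1 exactly.

1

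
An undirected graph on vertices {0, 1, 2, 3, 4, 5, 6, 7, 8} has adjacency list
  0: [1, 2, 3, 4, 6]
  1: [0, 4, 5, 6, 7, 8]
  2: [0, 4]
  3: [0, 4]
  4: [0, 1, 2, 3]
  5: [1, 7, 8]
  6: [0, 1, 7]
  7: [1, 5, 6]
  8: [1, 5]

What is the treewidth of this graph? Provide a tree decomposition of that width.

Every bag has size at most 3, so the width is 3 − 1 = 2 and tw(G) ≤ 2. For the lower bound, the 3 vertices {0, 1, 4} are pairwise adjacent, and any tree decomposition puts a clique entirely inside one bag — forcing width ≥ 2. Combining the bounds, tw(G) = 2.

Treewidth 2.
Bags: B1 = {0, 1, 6}  B2 = {0, 1, 4}  B3 = {1, 6, 7}  B4 = {1, 5, 7}  B5 = {0, 3, 4}  B6 = {1, 5, 8}  B7 = {0, 2, 4}
Tree: B1–B2, B1–B3, B3–B4, B2–B5, B4–B6, B2–B7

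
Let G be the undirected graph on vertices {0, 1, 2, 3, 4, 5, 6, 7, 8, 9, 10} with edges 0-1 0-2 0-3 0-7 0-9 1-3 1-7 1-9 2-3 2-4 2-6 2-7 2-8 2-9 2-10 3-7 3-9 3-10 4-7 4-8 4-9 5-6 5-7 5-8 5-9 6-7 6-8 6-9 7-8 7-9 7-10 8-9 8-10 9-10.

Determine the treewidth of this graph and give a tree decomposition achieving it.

Treewidth 4.
Bags: B1 = {2, 6, 7, 8, 9}  B2 = {5, 6, 7, 8, 9}  B3 = {2, 7, 8, 9, 10}  B4 = {2, 3, 7, 9, 10}  B5 = {2, 4, 7, 8, 9}  B6 = {0, 2, 3, 7, 9}  B7 = {0, 1, 3, 7, 9}
Tree: B1–B2, B1–B3, B3–B4, B1–B5, B4–B6, B6–B7

Each bag holds 5 vertices, so the decomposition has width 4, which upper-bounds the treewidth. On the other hand G contains the 5-clique {0, 1, 3, 7, 9}. A clique must lie in a single bag of any decomposition, so no decomposition can have width below 4. Hence tw(G) = 4 exactly.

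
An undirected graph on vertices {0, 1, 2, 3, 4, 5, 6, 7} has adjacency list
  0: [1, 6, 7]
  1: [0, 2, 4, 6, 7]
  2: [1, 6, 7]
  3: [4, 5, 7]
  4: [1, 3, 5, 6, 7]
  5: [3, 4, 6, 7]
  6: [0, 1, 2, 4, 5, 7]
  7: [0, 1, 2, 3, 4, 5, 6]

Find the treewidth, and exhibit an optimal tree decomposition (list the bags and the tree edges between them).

Every bag has size at most 4, so the width is 4 − 1 = 3 and tw(G) ≤ 3. On the other hand G contains the 4-clique {3, 4, 5, 7}. A clique must lie in a single bag of any decomposition, so no decomposition can have width below 3. Combining the bounds, tw(G) = 3.

Treewidth 3.
One optimal decomposition is:
Bags: B1 = {4, 5, 6, 7}  B2 = {1, 4, 6, 7}  B3 = {3, 4, 5, 7}  B4 = {0, 1, 6, 7}  B5 = {1, 2, 6, 7}
Tree: B1–B2, B1–B3, B2–B4, B4–B5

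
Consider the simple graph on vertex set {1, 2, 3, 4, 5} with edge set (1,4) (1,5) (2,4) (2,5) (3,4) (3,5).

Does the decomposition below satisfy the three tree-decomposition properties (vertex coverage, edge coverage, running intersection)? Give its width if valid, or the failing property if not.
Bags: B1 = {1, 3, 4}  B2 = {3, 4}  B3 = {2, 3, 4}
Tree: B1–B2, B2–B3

No — vertex 5 appears in no bag.

A tree decomposition must satisfy three properties: every vertex lies in some bag; for every edge, both endpoints lie together in some bag; and for every vertex, the bags containing it form a connected subtree. Here vertex 5 appears in no bag, so the decomposition is invalid.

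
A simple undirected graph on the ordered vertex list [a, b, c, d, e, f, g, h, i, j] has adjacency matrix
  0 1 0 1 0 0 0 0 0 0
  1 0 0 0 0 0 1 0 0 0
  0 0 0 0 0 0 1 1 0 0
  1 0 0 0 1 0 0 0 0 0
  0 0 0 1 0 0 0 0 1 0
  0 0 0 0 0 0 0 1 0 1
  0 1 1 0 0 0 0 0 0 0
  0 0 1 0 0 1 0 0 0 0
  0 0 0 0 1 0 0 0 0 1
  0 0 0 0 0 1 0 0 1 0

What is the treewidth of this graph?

2

A width-2 tree decomposition is:
Bags: B1 = {c, g, h}  B2 = {b, g, h}  B3 = {a, b, h}  B4 = {a, d, h}  B5 = {d, e, h}  B6 = {e, h, i}  B7 = {h, i, j}  B8 = {f, h, j}
Tree: B1–B2, B2–B3, B3–B4, B4–B5, B5–B6, B6–B7, B7–B8
The largest bag has 3 vertices, giving width 2; this decomposition certifies tw(G) ≤ 2. Since h–c–g–b–a–d–e–i–j–f–h is a cycle in G, G is not acyclic. Forests are exactly the graphs of treewidth ≤ 1, so tw(G) ≥ 2. Combining the bounds, tw(G) = 2.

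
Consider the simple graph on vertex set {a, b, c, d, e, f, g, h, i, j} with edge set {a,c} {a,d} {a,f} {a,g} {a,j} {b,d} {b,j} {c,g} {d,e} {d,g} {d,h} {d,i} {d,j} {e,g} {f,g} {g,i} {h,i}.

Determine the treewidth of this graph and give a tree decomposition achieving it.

The largest bag has 3 vertices, giving width 2; this decomposition certifies tw(G) ≤ 2. Conversely, {d, e, g} is a clique of size 3, and the vertices of any clique must share a bag in every tree decomposition; so some bag has ≥ 3 vertices and tw(G) ≥ 2. Therefore the treewidth is 2.

Treewidth 2.
Bags: B1 = {a, d, j}  B2 = {a, d, g}  B3 = {b, d, j}  B4 = {d, g, i}  B5 = {d, h, i}  B6 = {a, f, g}  B7 = {a, c, g}  B8 = {d, e, g}
Tree: B1–B2, B1–B3, B2–B4, B4–B5, B2–B6, B2–B7, B4–B8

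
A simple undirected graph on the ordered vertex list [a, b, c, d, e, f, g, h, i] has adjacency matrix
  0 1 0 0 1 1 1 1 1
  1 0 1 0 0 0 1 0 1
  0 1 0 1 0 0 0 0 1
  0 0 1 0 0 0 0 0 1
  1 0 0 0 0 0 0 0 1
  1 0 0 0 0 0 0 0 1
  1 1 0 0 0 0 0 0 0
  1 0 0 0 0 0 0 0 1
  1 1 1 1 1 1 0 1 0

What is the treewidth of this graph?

2

A width-2 tree decomposition is:
Bags: B1 = {a, b, i}  B2 = {a, h, i}  B3 = {a, e, i}  B4 = {b, c, i}  B5 = {a, f, i}  B6 = {c, d, i}  B7 = {a, b, g}
Tree: B1–B2, B2–B3, B1–B4, B1–B5, B4–B6, B1–B7
Each bag holds 3 vertices, so the decomposition has width 2, which upper-bounds the treewidth. Conversely, {a, b, g} is a clique of size 3, and the vertices of any clique must share a bag in every tree decomposition; so some bag has ≥ 3 vertices and tw(G) ≥ 2. Therefore the treewidth is 2.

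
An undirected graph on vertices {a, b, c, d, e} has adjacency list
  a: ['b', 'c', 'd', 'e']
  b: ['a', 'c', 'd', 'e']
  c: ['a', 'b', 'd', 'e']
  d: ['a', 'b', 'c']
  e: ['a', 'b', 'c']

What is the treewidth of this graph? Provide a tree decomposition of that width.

Each bag holds 4 vertices, so the decomposition has width 3, which upper-bounds the treewidth. For the lower bound, the 4 vertices {a, b, c, d} are pairwise adjacent, and any tree decomposition puts a clique entirely inside one bag — forcing width ≥ 3. Therefore the treewidth is 3.

Treewidth 3.
Bags: B1 = {a, b, c, e}  B2 = {a, b, c, d}
Tree: B1–B2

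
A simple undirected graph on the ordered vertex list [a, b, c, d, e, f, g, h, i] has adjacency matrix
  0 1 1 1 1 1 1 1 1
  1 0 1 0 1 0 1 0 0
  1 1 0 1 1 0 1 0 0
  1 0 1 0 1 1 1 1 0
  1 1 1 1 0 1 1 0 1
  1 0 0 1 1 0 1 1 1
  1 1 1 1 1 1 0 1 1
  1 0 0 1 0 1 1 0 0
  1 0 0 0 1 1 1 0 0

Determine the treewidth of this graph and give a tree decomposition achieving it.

The largest bag has 5 vertices, giving width 4; this decomposition certifies tw(G) ≤ 4. For the lower bound, the 5 vertices {a, c, d, e, g} are pairwise adjacent, and any tree decomposition puts a clique entirely inside one bag — forcing width ≥ 4. Hence tw(G) = 4 exactly.

Treewidth 4.
One optimal decomposition is:
Bags: B1 = {a, e, f, g, i}  B2 = {a, d, e, f, g}  B3 = {a, d, f, g, h}  B4 = {a, c, d, e, g}  B5 = {a, b, c, e, g}
Tree: B1–B2, B2–B3, B2–B4, B4–B5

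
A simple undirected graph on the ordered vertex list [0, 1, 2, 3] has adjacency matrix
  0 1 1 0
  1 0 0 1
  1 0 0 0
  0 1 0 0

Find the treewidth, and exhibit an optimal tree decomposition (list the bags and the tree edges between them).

Treewidth 1.
Bags: B1 = {1, 3}  B2 = {0, 1}  B3 = {0, 2}
Tree: B1–B2, B2–B3

The largest bag has 2 vertices, giving width 1; this decomposition certifies tw(G) ≤ 1. G has an edge, so its treewidth is at least 1. Therefore the treewidth is 1.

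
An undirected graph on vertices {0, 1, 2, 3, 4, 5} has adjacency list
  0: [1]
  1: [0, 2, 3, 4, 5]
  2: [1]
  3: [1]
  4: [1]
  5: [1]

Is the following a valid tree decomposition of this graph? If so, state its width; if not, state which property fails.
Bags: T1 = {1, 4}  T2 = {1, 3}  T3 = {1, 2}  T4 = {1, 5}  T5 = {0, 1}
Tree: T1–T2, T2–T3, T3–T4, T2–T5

Yes; width 1.

Every vertex of G appears in some bag (union = {0, 1, 2, 3, 4, 5}); every edge is covered by a bag; and for each vertex v the set of bags containing v is connected in the bag tree. The decomposition is therefore valid. The largest bag has 2 vertices, so the width is 1.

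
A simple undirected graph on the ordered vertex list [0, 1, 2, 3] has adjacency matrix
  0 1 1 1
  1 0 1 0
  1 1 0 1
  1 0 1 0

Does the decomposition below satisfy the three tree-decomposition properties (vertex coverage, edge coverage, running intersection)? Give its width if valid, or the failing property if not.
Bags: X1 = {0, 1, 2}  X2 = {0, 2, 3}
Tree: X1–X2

Vertex coverage: the bags together contain {0, 1, 2, 3}, the full vertex set. Edge coverage: each edge of G has both endpoints in at least one bag. Running intersection: for every vertex, the bags containing it form a connected subtree. All three properties hold, so this is a valid tree decomposition of width max|bag| − 1 = 2, and hence tw(G) ≤ 2.

Yes; width 2.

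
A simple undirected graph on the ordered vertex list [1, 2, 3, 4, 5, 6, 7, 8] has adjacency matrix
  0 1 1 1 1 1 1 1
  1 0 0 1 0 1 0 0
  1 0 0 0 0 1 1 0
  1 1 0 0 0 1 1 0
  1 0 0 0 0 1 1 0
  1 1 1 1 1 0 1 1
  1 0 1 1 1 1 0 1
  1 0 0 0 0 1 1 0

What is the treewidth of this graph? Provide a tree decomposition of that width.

Treewidth 3.
One optimal decomposition is:
Bags: B1 = {1, 3, 6, 7}  B2 = {1, 6, 7, 8}  B3 = {1, 4, 6, 7}  B4 = {1, 2, 4, 6}  B5 = {1, 5, 6, 7}
Tree: B1–B2, B2–B3, B3–B4, B1–B5

The largest bag has 4 vertices, giving width 3; this decomposition certifies tw(G) ≤ 3. For the lower bound, the 4 vertices {1, 2, 4, 6} are pairwise adjacent, and any tree decomposition puts a clique entirely inside one bag — forcing width ≥ 3. Hence tw(G) = 3 exactly.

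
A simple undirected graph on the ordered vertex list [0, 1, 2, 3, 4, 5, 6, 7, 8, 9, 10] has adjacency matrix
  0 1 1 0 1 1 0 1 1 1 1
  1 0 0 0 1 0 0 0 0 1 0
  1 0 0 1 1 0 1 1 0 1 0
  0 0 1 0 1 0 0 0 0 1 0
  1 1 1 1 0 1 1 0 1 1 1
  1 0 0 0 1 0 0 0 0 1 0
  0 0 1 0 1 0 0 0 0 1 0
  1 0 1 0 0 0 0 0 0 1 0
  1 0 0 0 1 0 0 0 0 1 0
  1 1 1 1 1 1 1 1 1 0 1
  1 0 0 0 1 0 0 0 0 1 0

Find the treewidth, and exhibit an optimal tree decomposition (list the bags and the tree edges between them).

Treewidth 3.
One optimal decomposition is:
Bags: B1 = {0, 2, 4, 9}  B2 = {0, 4, 9, 10}  B3 = {0, 2, 7, 9}  B4 = {0, 4, 8, 9}  B5 = {2, 4, 6, 9}  B6 = {0, 4, 5, 9}  B7 = {2, 3, 4, 9}  B8 = {0, 1, 4, 9}
Tree: B1–B2, B1–B3, B2–B4, B1–B5, B1–B6, B1–B7, B4–B8

Every bag has size at most 4, so the width is 4 − 1 = 3 and tw(G) ≤ 3. On the other hand G contains the 4-clique {0, 1, 4, 9}. A clique must lie in a single bag of any decomposition, so no decomposition can have width below 3. Therefore the treewidth is 3.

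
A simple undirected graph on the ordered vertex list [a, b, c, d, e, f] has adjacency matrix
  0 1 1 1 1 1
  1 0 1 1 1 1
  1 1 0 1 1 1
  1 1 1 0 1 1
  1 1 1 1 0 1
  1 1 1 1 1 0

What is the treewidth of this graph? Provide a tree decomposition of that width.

A single bag containing all 6 vertices is trivially a valid decomposition of width 5. On the other hand G contains the 6-clique {a, b, c, d, e, f}. A clique must lie in a single bag of any decomposition, so no decomposition can have width below 5. Therefore the treewidth is 5.

Treewidth 5.
One optimal decomposition is:
Bags: B1 = {a, b, c, d, e, f}
Tree: (single bag)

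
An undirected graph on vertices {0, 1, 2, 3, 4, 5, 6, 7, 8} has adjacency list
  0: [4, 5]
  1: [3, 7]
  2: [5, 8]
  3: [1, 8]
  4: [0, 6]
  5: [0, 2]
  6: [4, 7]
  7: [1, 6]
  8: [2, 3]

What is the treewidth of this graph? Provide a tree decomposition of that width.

Each bag holds 3 vertices, so the decomposition has width 2, which upper-bounds the treewidth. The edges 1–3–8–2–5–0–4–6–7–1 form a cycle, so G is not a tree and its treewidth is at least 2. Therefore the treewidth is 2.

Treewidth 2.
One optimal decomposition is:
Bags: B1 = {1, 3, 8}  B2 = {1, 2, 8}  B3 = {1, 2, 5}  B4 = {0, 1, 5}  B5 = {0, 1, 4}  B6 = {1, 4, 6}  B7 = {1, 6, 7}
Tree: B1–B2, B2–B3, B3–B4, B4–B5, B5–B6, B6–B7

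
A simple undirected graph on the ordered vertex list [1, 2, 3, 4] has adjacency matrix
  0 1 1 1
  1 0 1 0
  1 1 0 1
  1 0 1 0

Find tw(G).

A width-2 tree decomposition is:
Bags: B1 = {1, 3, 4}  B2 = {1, 2, 3}
Tree: B1–B2
Each bag holds 3 vertices, so the decomposition has width 2, which upper-bounds the treewidth. On the other hand G contains the 3-clique {1, 2, 3}. A clique must lie in a single bag of any decomposition, so no decomposition can have width below 2. Combining the bounds, tw(G) = 2.

2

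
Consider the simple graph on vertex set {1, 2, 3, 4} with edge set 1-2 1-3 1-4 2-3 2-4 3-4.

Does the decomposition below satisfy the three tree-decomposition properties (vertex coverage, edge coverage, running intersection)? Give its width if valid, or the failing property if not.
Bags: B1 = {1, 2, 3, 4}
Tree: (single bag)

Checking the three conditions: (i) the bags cover all of {1, 2, 3, 4}; (ii) for each edge, some bag contains both endpoints; (iii) the bags containing any fixed vertex form a subtree. All hold, so the decomposition is valid with width 4 − 1 = 3.

Yes; width 3.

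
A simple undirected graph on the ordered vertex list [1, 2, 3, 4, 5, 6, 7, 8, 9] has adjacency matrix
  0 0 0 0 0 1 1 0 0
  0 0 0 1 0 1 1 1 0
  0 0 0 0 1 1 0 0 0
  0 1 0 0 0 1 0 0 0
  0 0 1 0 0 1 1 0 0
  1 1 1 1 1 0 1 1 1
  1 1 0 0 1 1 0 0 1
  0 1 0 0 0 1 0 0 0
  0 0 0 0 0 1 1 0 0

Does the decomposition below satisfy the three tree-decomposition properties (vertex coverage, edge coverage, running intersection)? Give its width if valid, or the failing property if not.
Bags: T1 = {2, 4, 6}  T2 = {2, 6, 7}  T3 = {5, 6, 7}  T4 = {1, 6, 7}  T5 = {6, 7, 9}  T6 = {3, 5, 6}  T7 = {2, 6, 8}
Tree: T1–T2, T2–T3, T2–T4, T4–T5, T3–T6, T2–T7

Every vertex of G appears in some bag (union = {1, 2, 3, 4, 5, 6, 7, 8, 9}); every edge is covered by a bag; and for each vertex v the set of bags containing v is connected in the bag tree. The decomposition is therefore valid. The largest bag has 3 vertices, so the width is 2.

Yes; width 2.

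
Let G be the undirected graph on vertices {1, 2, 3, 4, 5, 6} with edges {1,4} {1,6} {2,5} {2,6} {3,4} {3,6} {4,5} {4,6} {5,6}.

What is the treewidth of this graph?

A width-2 tree decomposition is:
Bags: B1 = {1, 4, 6}  B2 = {4, 5, 6}  B3 = {3, 4, 6}  B4 = {2, 5, 6}
Tree: B1–B2, B1–B3, B2–B4
Each bag holds 3 vertices, so the decomposition has width 2, which upper-bounds the treewidth. Conversely, {2, 5, 6} is a clique of size 3, and the vertices of any clique must share a bag in every tree decomposition; so some bag has ≥ 3 vertices and tw(G) ≥ 2. Therefore the treewidth is 2.

2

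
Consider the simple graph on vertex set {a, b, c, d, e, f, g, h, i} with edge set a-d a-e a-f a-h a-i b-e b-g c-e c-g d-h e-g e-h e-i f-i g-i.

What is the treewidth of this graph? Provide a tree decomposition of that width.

Treewidth 2.
Bags: B1 = {c, e, g}  B2 = {e, g, i}  B3 = {b, e, g}  B4 = {a, e, i}  B5 = {a, e, h}  B6 = {a, d, h}  B7 = {a, f, i}
Tree: B1–B2, B1–B3, B2–B4, B4–B5, B5–B6, B4–B7

Each bag holds 3 vertices, so the decomposition has width 2, which upper-bounds the treewidth. On the other hand G contains the 3-clique {a, d, h}. A clique must lie in a single bag of any decomposition, so no decomposition can have width below 2. Combining the bounds, tw(G) = 2.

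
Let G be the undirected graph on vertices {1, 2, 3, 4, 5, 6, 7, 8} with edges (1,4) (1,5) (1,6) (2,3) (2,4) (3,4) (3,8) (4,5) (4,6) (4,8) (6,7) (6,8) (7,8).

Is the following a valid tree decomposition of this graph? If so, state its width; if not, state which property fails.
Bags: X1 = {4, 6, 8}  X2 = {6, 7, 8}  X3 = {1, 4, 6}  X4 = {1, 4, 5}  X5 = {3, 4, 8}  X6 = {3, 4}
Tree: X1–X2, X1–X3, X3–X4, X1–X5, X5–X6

A tree decomposition must satisfy three properties: every vertex lies in some bag; for every edge, both endpoints lie together in some bag; and for every vertex, the bags containing it form a connected subtree. Here vertex 2 appears in no bag, so the decomposition is invalid.

No — vertex 2 appears in no bag.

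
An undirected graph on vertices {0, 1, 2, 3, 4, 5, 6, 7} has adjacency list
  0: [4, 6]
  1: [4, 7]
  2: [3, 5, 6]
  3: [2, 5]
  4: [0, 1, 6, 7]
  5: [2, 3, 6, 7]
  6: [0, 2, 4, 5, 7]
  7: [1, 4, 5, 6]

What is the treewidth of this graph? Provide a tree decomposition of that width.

Every bag has size at most 3, so the width is 3 − 1 = 2 and tw(G) ≤ 2. For the lower bound, the 3 vertices {1, 4, 7} are pairwise adjacent, and any tree decomposition puts a clique entirely inside one bag — forcing width ≥ 2. Hence tw(G) = 2 exactly.

Treewidth 2.
One such decomposition:
Bags: B1 = {5, 6, 7}  B2 = {4, 6, 7}  B3 = {0, 4, 6}  B4 = {2, 5, 6}  B5 = {1, 4, 7}  B6 = {2, 3, 5}
Tree: B1–B2, B2–B3, B1–B4, B2–B5, B4–B6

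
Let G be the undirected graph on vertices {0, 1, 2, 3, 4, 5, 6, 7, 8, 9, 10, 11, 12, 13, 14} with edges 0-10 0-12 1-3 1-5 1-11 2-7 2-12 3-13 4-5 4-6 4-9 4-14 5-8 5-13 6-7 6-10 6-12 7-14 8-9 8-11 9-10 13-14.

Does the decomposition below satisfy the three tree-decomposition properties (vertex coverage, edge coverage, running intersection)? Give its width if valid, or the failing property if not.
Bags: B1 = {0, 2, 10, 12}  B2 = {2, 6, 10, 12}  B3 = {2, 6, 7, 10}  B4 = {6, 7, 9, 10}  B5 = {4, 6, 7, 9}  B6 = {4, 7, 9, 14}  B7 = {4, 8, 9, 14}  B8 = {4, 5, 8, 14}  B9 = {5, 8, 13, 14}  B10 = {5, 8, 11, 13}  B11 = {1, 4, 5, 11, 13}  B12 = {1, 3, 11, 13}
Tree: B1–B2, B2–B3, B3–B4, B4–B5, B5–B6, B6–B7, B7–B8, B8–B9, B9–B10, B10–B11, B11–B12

No — bags containing vertex 4 are not connected in the tree.

A tree decomposition must satisfy three properties: every vertex lies in some bag; for every edge, both endpoints lie together in some bag; and for every vertex, the bags containing it form a connected subtree. Here bags containing vertex 4 are not connected in the tree, so the decomposition is invalid.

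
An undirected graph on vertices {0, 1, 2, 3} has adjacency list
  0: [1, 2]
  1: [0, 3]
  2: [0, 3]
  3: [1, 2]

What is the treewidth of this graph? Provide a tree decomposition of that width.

Treewidth 2.
Bags: B1 = {0, 2, 3}  B2 = {0, 1, 3}
Tree: B1–B2

Every bag has size at most 3, so the width is 3 − 1 = 2 and tw(G) ≤ 2. For the lower bound, G contains the cycle 3–2–0–1–3, so G is not a forest; only forests have treewidth ≤ 1, hence tw(G) ≥ 2. Therefore the treewidth is 2.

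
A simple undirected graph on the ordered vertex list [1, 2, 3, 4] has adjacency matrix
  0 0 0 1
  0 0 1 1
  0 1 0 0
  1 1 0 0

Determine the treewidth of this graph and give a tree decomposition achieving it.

Each bag holds 2 vertices, so the decomposition has width 1, which upper-bounds the treewidth. Any graph with an edge has treewidth ≥ 1, and G has the edge 2–4. Combining the bounds, tw(G) = 1.

Treewidth 1.
One optimal decomposition is:
Bags: B1 = {2, 4}  B2 = {1, 4}  B3 = {2, 3}
Tree: B1–B2, B1–B3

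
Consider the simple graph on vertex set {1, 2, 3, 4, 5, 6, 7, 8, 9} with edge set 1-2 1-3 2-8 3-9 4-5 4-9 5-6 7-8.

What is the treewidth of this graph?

1

A width-1 tree decomposition is:
Bags: B1 = {7, 8}  B2 = {2, 8}  B3 = {1, 2}  B4 = {1, 3}  B5 = {3, 9}  B6 = {4, 9}  B7 = {4, 5}  B8 = {5, 6}
Tree: B1–B2, B2–B3, B3–B4, B4–B5, B5–B6, B6–B7, B7–B8
The largest bag has 2 vertices, giving width 1; this decomposition certifies tw(G) ≤ 1. Since G has at least one edge (e.g. 7–8), it is not an edgeless graph, so tw(G) ≥ 1. Therefore the treewidth is 1.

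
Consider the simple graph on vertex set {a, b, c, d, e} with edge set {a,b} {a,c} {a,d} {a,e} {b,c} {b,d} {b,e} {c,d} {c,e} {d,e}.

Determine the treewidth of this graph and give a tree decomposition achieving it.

A single bag containing all 5 vertices is trivially a valid decomposition of width 4. For the lower bound, the 5 vertices {a, b, c, d, e} are pairwise adjacent, and any tree decomposition puts a clique entirely inside one bag — forcing width ≥ 4. The upper and lower bounds meet at 4, so that is the treewidth.

Treewidth 4.
One such decomposition:
Bags: B1 = {a, b, c, d, e}
Tree: (single bag)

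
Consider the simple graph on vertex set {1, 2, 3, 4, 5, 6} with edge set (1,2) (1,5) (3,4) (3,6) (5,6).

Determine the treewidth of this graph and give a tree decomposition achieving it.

Treewidth 1.
Bags: B1 = {1, 2}  B2 = {1, 5}  B3 = {5, 6}  B4 = {3, 6}  B5 = {3, 4}
Tree: B1–B2, B2–B3, B3–B4, B4–B5

The largest bag has 2 vertices, giving width 1; this decomposition certifies tw(G) ≤ 1. Since G has at least one edge (e.g. 2–1), it is not an edgeless graph, so tw(G) ≥ 1. The upper and lower bounds meet at 1, so that is the treewidth.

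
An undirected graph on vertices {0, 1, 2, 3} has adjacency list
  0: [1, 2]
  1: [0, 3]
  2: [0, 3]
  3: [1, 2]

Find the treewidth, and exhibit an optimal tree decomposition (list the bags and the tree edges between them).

Treewidth 2.
Bags: B1 = {0, 1, 3}  B2 = {0, 2, 3}
Tree: B1–B2

Each bag holds 3 vertices, so the decomposition has width 2, which upper-bounds the treewidth. For the lower bound, G contains the cycle 3–1–0–2–3, so G is not a forest; only forests have treewidth ≤ 1, hence tw(G) ≥ 2. Therefore the treewidth is 2.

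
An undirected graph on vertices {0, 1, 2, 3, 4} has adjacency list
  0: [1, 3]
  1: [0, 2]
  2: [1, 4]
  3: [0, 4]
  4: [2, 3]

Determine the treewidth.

2

A width-2 tree decomposition is:
Bags: B1 = {0, 1, 3}  B2 = {1, 3, 4}  B3 = {1, 2, 4}
Tree: B1–B2, B2–B3
Each bag holds 3 vertices, so the decomposition has width 2, which upper-bounds the treewidth. For the lower bound, G contains the cycle 1–0–3–4–2–1, so G is not a forest; only forests have treewidth ≤ 1, hence tw(G) ≥ 2. Combining the bounds, tw(G) = 2.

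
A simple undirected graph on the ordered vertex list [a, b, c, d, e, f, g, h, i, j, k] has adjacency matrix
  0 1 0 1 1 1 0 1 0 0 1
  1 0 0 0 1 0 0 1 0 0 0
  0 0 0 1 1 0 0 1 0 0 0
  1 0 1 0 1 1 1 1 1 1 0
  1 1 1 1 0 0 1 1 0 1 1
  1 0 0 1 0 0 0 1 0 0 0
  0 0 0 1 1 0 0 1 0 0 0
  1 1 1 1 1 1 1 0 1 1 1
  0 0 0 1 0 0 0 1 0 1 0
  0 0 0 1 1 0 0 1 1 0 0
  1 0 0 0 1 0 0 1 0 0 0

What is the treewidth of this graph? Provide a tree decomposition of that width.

Treewidth 3.
One such decomposition:
Bags: B1 = {d, e, g, h}  B2 = {a, d, e, h}  B3 = {a, b, e, h}  B4 = {c, d, e, h}  B5 = {a, d, f, h}  B6 = {d, e, h, j}  B7 = {a, e, h, k}  B8 = {d, h, i, j}
Tree: B1–B2, B2–B3, B2–B4, B2–B5, B1–B6, B3–B7, B6–B8

The largest bag has 4 vertices, giving width 3; this decomposition certifies tw(G) ≤ 3. For the lower bound, the 4 vertices {d, e, g, h} are pairwise adjacent, and any tree decomposition puts a clique entirely inside one bag — forcing width ≥ 3. The upper and lower bounds meet at 3, so that is the treewidth.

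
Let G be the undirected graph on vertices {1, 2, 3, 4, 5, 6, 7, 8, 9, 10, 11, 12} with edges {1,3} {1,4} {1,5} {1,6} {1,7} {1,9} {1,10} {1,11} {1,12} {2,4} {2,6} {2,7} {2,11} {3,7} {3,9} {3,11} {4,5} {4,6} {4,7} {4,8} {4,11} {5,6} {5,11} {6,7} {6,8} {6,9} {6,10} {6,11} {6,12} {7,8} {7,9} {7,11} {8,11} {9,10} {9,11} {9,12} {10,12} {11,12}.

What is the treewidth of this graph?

4

A width-4 tree decomposition is:
Bags: B1 = {1, 6, 9, 11, 12}  B2 = {1, 6, 7, 9, 11}  B3 = {1, 4, 6, 7, 11}  B4 = {1, 4, 5, 6, 11}  B5 = {1, 3, 7, 9, 11}  B6 = {2, 4, 6, 7, 11}  B7 = {1, 6, 9, 10, 12}  B8 = {4, 6, 7, 8, 11}
Tree: B1–B2, B2–B3, B3–B4, B2–B5, B3–B6, B1–B7, B3–B8
Each bag holds 5 vertices, so the decomposition has width 4, which upper-bounds the treewidth. Conversely, {1, 3, 7, 9, 11} is a clique of size 5, and the vertices of any clique must share a bag in every tree decomposition; so some bag has ≥ 5 vertices and tw(G) ≥ 4. The upper and lower bounds meet at 4, so that is the treewidth.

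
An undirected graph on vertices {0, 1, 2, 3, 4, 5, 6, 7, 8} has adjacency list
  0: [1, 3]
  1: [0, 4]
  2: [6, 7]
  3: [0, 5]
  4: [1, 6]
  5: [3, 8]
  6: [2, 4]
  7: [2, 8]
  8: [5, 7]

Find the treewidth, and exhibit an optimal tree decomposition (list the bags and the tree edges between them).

The largest bag has 3 vertices, giving width 2; this decomposition certifies tw(G) ≤ 2. The edges 3–0–1–4–6–2–7–8–5–3 form a cycle, so G is not a tree and its treewidth is at least 2. Combining the bounds, tw(G) = 2.

Treewidth 2.
One optimal decomposition is:
Bags: B1 = {0, 1, 3}  B2 = {1, 3, 4}  B3 = {3, 4, 6}  B4 = {2, 3, 6}  B5 = {2, 3, 7}  B6 = {3, 7, 8}  B7 = {3, 5, 8}
Tree: B1–B2, B2–B3, B3–B4, B4–B5, B5–B6, B6–B7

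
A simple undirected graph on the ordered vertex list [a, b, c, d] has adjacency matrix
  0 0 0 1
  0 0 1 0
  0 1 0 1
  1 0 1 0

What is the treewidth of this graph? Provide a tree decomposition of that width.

The largest bag has 2 vertices, giving width 1; this decomposition certifies tw(G) ≤ 1. G has an edge, so its treewidth is at least 1. Combining the bounds, tw(G) = 1.

Treewidth 1.
One optimal decomposition is:
Bags: B1 = {b, c}  B2 = {c, d}  B3 = {a, d}
Tree: B1–B2, B2–B3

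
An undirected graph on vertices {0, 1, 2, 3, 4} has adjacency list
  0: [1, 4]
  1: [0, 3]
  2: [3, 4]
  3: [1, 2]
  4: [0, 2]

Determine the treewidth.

A width-2 tree decomposition is:
Bags: B1 = {0, 1, 3}  B2 = {0, 3, 4}  B3 = {2, 3, 4}
Tree: B1–B2, B2–B3
Every bag has size at most 3, so the width is 3 − 1 = 2 and tw(G) ≤ 2. For the lower bound, G contains the cycle 3–1–0–4–2–3, so G is not a forest; only forests have treewidth ≤ 1, hence tw(G) ≥ 2. Hence tw(G) = 2 exactly.

2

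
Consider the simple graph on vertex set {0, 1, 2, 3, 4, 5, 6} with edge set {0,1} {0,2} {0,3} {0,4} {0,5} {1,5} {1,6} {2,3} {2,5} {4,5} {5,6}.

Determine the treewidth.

A width-2 tree decomposition is:
Bags: B1 = {0, 2, 3}  B2 = {0, 2, 5}  B3 = {0, 4, 5}  B4 = {0, 1, 5}  B5 = {1, 5, 6}
Tree: B1–B2, B2–B3, B2–B4, B4–B5
The largest bag has 3 vertices, giving width 2; this decomposition certifies tw(G) ≤ 2. On the other hand G contains the 3-clique {0, 2, 3}. A clique must lie in a single bag of any decomposition, so no decomposition can have width below 2. Combining the bounds, tw(G) = 2.

2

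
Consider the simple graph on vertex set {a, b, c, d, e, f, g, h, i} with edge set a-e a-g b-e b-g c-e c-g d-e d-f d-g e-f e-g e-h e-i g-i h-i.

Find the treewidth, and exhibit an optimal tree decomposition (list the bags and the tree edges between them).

Each bag holds 3 vertices, so the decomposition has width 2, which upper-bounds the treewidth. On the other hand G contains the 3-clique {d, e, g}. A clique must lie in a single bag of any decomposition, so no decomposition can have width below 2. Combining the bounds, tw(G) = 2.

Treewidth 2.
One optimal decomposition is:
Bags: B1 = {e, g, i}  B2 = {d, e, g}  B3 = {c, e, g}  B4 = {d, e, f}  B5 = {e, h, i}  B6 = {b, e, g}  B7 = {a, e, g}
Tree: B1–B2, B1–B3, B2–B4, B1–B5, B1–B6, B3–B7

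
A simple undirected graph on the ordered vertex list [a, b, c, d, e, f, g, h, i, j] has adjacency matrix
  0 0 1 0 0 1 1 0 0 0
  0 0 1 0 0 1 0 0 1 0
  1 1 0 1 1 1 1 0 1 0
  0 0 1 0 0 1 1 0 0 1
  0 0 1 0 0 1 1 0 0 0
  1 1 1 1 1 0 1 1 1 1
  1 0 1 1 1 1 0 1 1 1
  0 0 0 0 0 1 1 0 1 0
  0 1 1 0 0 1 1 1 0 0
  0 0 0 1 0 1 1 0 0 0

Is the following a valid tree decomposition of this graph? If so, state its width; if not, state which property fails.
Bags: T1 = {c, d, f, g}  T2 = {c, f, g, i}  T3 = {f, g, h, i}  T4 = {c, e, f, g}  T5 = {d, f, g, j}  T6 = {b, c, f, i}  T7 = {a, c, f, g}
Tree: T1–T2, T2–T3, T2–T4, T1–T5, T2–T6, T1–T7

Yes; width 3.

Checking the three conditions: (i) the bags cover all of {a, b, c, d, e, f, g, h, i, j}; (ii) for each edge, some bag contains both endpoints; (iii) the bags containing any fixed vertex form a subtree. All hold, so the decomposition is valid with width 4 − 1 = 3.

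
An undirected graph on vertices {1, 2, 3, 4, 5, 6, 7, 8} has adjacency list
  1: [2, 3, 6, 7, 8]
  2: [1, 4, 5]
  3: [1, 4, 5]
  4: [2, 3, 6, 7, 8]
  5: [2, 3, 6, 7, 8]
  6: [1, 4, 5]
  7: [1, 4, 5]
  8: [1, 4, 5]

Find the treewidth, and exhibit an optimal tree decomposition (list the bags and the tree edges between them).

Treewidth 3.
One optimal decomposition is:
Bags: B1 = {1, 4, 5, 7}  B2 = {1, 3, 4, 5}  B3 = {1, 2, 4, 5}  B4 = {1, 4, 5, 6}  B5 = {1, 4, 5, 8}
Tree: B1–B2, B2–B3, B3–B4, B4–B5

The largest bag has 4 vertices, giving width 3; this decomposition certifies tw(G) ≤ 3. For the lower bound: the 4 vertex sets {4,7}, {1,3}, {5}, {2} are disjoint, each induces a connected subgraph, and every pair is joined by at least one edge of G. Contracting each set to a single vertex therefore yields K_{4} as a minor, and since treewidth is minor-monotone, tw(G) ≥ tw(K_{4}) = 3. The upper and lower bounds meet at 3, so that is the treewidth.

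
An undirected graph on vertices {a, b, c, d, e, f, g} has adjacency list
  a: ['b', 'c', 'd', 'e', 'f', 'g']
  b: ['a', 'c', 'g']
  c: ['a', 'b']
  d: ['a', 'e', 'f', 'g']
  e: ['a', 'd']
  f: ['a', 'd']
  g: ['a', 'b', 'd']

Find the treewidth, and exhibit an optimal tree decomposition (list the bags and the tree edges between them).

The largest bag has 3 vertices, giving width 2; this decomposition certifies tw(G) ≤ 2. Conversely, {a, d, g} is a clique of size 3, and the vertices of any clique must share a bag in every tree decomposition; so some bag has ≥ 3 vertices and tw(G) ≥ 2. Combining the bounds, tw(G) = 2.

Treewidth 2.
One such decomposition:
Bags: B1 = {a, d, e}  B2 = {a, d, g}  B3 = {a, b, g}  B4 = {a, b, c}  B5 = {a, d, f}
Tree: B1–B2, B2–B3, B3–B4, B2–B5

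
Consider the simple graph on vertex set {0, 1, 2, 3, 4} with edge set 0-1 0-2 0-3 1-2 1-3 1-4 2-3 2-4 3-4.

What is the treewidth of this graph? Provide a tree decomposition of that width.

Treewidth 3.
One such decomposition:
Bags: B1 = {0, 1, 2, 3}  B2 = {1, 2, 3, 4}
Tree: B1–B2

Each bag holds 4 vertices, so the decomposition has width 3, which upper-bounds the treewidth. For the lower bound, the 4 vertices {0, 1, 2, 3} are pairwise adjacent, and any tree decomposition puts a clique entirely inside one bag — forcing width ≥ 3. The upper and lower bounds meet at 3, so that is the treewidth.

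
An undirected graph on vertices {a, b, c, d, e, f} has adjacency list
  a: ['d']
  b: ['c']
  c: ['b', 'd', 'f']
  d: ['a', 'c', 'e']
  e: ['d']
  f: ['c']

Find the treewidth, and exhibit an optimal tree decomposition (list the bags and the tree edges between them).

Every bag has size at most 2, so the width is 2 − 1 = 1 and tw(G) ≤ 1. Since G has at least one edge (e.g. c–b), it is not an edgeless graph, so tw(G) ≥ 1. Hence tw(G) = 1 exactly.

Treewidth 1.
One optimal decomposition is:
Bags: B1 = {b, c}  B2 = {c, d}  B3 = {d, e}  B4 = {c, f}  B5 = {a, d}
Tree: B1–B2, B2–B3, B2–B4, B2–B5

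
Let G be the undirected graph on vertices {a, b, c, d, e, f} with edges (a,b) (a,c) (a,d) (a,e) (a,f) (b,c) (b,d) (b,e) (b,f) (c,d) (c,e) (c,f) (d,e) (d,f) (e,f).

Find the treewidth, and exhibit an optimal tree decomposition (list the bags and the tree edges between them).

Treewidth 5.
One optimal decomposition is:
Bags: B1 = {a, b, c, d, e, f}
Tree: (single bag)

A single bag containing all 6 vertices is trivially a valid decomposition of width 5. On the other hand G contains the 6-clique {a, b, c, d, e, f}. A clique must lie in a single bag of any decomposition, so no decomposition can have width below 5. The upper and lower bounds meet at 5, so that is the treewidth.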